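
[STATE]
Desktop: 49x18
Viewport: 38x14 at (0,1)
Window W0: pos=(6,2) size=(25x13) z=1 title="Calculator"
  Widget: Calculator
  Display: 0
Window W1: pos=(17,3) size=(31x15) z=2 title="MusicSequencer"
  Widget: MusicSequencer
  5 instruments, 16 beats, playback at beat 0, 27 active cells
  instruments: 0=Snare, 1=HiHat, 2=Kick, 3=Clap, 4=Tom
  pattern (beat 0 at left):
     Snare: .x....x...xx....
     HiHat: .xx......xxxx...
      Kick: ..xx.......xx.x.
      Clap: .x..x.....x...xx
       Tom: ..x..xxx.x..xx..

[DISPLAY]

                                      
      ┏━━━━━━━━━━━━━━━━━━━━━━━┓       
      ┃ Calculato┏━━━━━━━━━━━━━━━━━━━━
      ┠──────────┃ MusicSequencer     
      ┃          ┠────────────────────
      ┃┌───┬───┬─┃      ▼1234567890123
      ┃│ 7 │ 8 │ ┃ Snare·█····█···██··
      ┃├───┼───┼─┃ HiHat·██······████·
      ┃│ 4 │ 5 │ ┃  Kick··██·······██·
      ┃├───┼───┼─┃  Clap·█··█·····█···
      ┃│ 1 │ 2 │ ┃   Tom··█··███·█··██
      ┃├───┼───┼─┃                    
      ┃│ 0 │ . │ ┃                    
      ┗━━━━━━━━━━┃                    


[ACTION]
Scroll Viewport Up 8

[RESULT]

                                      
                                      
      ┏━━━━━━━━━━━━━━━━━━━━━━━┓       
      ┃ Calculato┏━━━━━━━━━━━━━━━━━━━━
      ┠──────────┃ MusicSequencer     
      ┃          ┠────────────────────
      ┃┌───┬───┬─┃      ▼1234567890123
      ┃│ 7 │ 8 │ ┃ Snare·█····█···██··
      ┃├───┼───┼─┃ HiHat·██······████·
      ┃│ 4 │ 5 │ ┃  Kick··██·······██·
      ┃├───┼───┼─┃  Clap·█··█·····█···
      ┃│ 1 │ 2 │ ┃   Tom··█··███·█··██
      ┃├───┼───┼─┃                    
      ┃│ 0 │ . │ ┃                    


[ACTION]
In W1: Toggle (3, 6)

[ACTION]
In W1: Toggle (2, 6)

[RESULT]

                                      
                                      
      ┏━━━━━━━━━━━━━━━━━━━━━━━┓       
      ┃ Calculato┏━━━━━━━━━━━━━━━━━━━━
      ┠──────────┃ MusicSequencer     
      ┃          ┠────────────────────
      ┃┌───┬───┬─┃      ▼1234567890123
      ┃│ 7 │ 8 │ ┃ Snare·█····█···██··
      ┃├───┼───┼─┃ HiHat·██······████·
      ┃│ 4 │ 5 │ ┃  Kick··██··█····██·
      ┃├───┼───┼─┃  Clap·█··█·█···█···
      ┃│ 1 │ 2 │ ┃   Tom··█··███·█··██
      ┃├───┼───┼─┃                    
      ┃│ 0 │ . │ ┃                    


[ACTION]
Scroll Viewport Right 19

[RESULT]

                                      
                                      
━━━━━━━━━━━━━━━━━━━┓                  
culato┏━━━━━━━━━━━━━━━━━━━━━━━━━━━━━┓ 
──────┃ MusicSequencer              ┃ 
      ┠─────────────────────────────┨ 
┬───┬─┃      ▼123456789012345       ┃ 
│ 8 │ ┃ Snare·█····█···██····       ┃ 
┼───┼─┃ HiHat·██······████···       ┃ 
│ 5 │ ┃  Kick··██··█····██·█·       ┃ 
┼───┼─┃  Clap·█··█·█···█···██       ┃ 
│ 2 │ ┃   Tom··█··███·█··██··       ┃ 
┼───┼─┃                             ┃ 
│ . │ ┃                             ┃ 


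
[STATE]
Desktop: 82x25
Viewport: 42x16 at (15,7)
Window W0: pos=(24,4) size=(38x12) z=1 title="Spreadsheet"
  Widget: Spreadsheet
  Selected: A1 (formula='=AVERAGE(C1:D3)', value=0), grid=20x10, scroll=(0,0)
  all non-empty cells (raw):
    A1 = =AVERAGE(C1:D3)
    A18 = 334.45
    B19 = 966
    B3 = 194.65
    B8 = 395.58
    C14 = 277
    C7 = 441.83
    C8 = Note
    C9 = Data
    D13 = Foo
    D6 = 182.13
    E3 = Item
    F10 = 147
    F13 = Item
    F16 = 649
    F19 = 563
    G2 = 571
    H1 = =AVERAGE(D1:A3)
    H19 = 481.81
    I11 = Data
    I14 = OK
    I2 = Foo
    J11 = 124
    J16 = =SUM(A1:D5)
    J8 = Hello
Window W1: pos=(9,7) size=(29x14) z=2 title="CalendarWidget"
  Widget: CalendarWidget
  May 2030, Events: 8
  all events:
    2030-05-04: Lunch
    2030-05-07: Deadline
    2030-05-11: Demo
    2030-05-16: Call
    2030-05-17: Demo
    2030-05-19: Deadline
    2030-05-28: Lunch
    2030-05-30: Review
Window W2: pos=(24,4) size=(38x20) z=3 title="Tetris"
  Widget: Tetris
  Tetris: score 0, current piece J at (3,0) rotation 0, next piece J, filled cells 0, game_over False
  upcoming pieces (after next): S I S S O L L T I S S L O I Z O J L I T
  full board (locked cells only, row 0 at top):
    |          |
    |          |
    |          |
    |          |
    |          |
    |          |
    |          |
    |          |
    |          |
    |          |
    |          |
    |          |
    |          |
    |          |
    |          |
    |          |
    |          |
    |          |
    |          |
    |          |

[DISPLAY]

━━━━━━━━━┃          │Next:                
ndarWidge┃          │█                    
─────────┃          │███                  
     May ┃          │                     
 We Th Fr┃          │                     
  1  2  3┃          │                     
*  8  9 1┃          │Score:               
 15 16* 1┃          │0                    
 22 23 24┃          │                     
* 29 30* ┃          │                     
         ┃          │                     
         ┃          │                     
         ┃          │                     
━━━━━━━━━┃          │                     
         ┃          │                     
         ┃          │                     


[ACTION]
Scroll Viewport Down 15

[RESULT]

─────────┃          │███                  
     May ┃          │                     
 We Th Fr┃          │                     
  1  2  3┃          │                     
*  8  9 1┃          │Score:               
 15 16* 1┃          │0                    
 22 23 24┃          │                     
* 29 30* ┃          │                     
         ┃          │                     
         ┃          │                     
         ┃          │                     
━━━━━━━━━┃          │                     
         ┃          │                     
         ┃          │                     
         ┗━━━━━━━━━━━━━━━━━━━━━━━━━━━━━━━━
                                          


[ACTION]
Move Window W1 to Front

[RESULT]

──────────────────────┨█                  
     May 2030         ┃                   
 We Th Fr Sa Su       ┃                   
  1  2  3  4*  5      ┃                   
*  8  9 10 11* 12     ┃ore:               
 15 16* 17* 18 19*    ┃                   
 22 23 24 25 26       ┃                   
* 29 30* 31           ┃                   
                      ┃                   
                      ┃                   
                      ┃                   
━━━━━━━━━━━━━━━━━━━━━━┛                   
         ┃          │                     
         ┃          │                     
         ┗━━━━━━━━━━━━━━━━━━━━━━━━━━━━━━━━
                                          


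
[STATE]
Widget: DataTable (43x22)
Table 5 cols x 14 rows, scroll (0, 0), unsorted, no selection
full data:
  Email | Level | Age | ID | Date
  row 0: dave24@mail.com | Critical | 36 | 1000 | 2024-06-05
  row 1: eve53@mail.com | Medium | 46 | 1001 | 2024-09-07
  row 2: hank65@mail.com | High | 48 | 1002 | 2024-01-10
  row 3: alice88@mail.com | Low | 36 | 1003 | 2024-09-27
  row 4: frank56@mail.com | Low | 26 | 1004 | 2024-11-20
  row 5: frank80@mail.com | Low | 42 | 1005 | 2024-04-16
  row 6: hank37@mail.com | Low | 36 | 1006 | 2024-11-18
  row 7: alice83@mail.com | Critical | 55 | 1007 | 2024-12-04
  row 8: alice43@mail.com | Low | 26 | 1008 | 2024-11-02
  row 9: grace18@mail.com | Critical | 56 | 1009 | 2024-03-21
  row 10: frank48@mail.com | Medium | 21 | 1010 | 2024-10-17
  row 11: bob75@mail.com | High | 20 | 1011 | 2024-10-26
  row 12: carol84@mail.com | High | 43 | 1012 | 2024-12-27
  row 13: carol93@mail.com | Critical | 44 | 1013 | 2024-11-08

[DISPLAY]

Email           │Level   │Age│ID  │Date    
────────────────┼────────┼───┼────┼────────
dave24@mail.com │Critical│36 │1000│2024-06-
eve53@mail.com  │Medium  │46 │1001│2024-09-
hank65@mail.com │High    │48 │1002│2024-01-
alice88@mail.com│Low     │36 │1003│2024-09-
frank56@mail.com│Low     │26 │1004│2024-11-
frank80@mail.com│Low     │42 │1005│2024-04-
hank37@mail.com │Low     │36 │1006│2024-11-
alice83@mail.com│Critical│55 │1007│2024-12-
alice43@mail.com│Low     │26 │1008│2024-11-
grace18@mail.com│Critical│56 │1009│2024-03-
frank48@mail.com│Medium  │21 │1010│2024-10-
bob75@mail.com  │High    │20 │1011│2024-10-
carol84@mail.com│High    │43 │1012│2024-12-
carol93@mail.com│Critical│44 │1013│2024-11-
                                           
                                           
                                           
                                           
                                           
                                           


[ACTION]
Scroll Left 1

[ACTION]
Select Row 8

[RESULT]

Email           │Level   │Age│ID  │Date    
────────────────┼────────┼───┼────┼────────
dave24@mail.com │Critical│36 │1000│2024-06-
eve53@mail.com  │Medium  │46 │1001│2024-09-
hank65@mail.com │High    │48 │1002│2024-01-
alice88@mail.com│Low     │36 │1003│2024-09-
frank56@mail.com│Low     │26 │1004│2024-11-
frank80@mail.com│Low     │42 │1005│2024-04-
hank37@mail.com │Low     │36 │1006│2024-11-
alice83@mail.com│Critical│55 │1007│2024-12-
>lice43@mail.com│Low     │26 │1008│2024-11-
grace18@mail.com│Critical│56 │1009│2024-03-
frank48@mail.com│Medium  │21 │1010│2024-10-
bob75@mail.com  │High    │20 │1011│2024-10-
carol84@mail.com│High    │43 │1012│2024-12-
carol93@mail.com│Critical│44 │1013│2024-11-
                                           
                                           
                                           
                                           
                                           
                                           


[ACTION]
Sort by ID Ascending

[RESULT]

Email           │Level   │Age│ID ▲│Date    
────────────────┼────────┼───┼────┼────────
dave24@mail.com │Critical│36 │1000│2024-06-
eve53@mail.com  │Medium  │46 │1001│2024-09-
hank65@mail.com │High    │48 │1002│2024-01-
alice88@mail.com│Low     │36 │1003│2024-09-
frank56@mail.com│Low     │26 │1004│2024-11-
frank80@mail.com│Low     │42 │1005│2024-04-
hank37@mail.com │Low     │36 │1006│2024-11-
alice83@mail.com│Critical│55 │1007│2024-12-
>lice43@mail.com│Low     │26 │1008│2024-11-
grace18@mail.com│Critical│56 │1009│2024-03-
frank48@mail.com│Medium  │21 │1010│2024-10-
bob75@mail.com  │High    │20 │1011│2024-10-
carol84@mail.com│High    │43 │1012│2024-12-
carol93@mail.com│Critical│44 │1013│2024-11-
                                           
                                           
                                           
                                           
                                           
                                           


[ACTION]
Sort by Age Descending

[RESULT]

Email           │Level   │Ag▼│ID  │Date    
────────────────┼────────┼───┼────┼────────
grace18@mail.com│Critical│56 │1009│2024-03-
alice83@mail.com│Critical│55 │1007│2024-12-
hank65@mail.com │High    │48 │1002│2024-01-
eve53@mail.com  │Medium  │46 │1001│2024-09-
carol93@mail.com│Critical│44 │1013│2024-11-
carol84@mail.com│High    │43 │1012│2024-12-
frank80@mail.com│Low     │42 │1005│2024-04-
dave24@mail.com │Critical│36 │1000│2024-06-
>lice88@mail.com│Low     │36 │1003│2024-09-
hank37@mail.com │Low     │36 │1006│2024-11-
frank56@mail.com│Low     │26 │1004│2024-11-
alice43@mail.com│Low     │26 │1008│2024-11-
frank48@mail.com│Medium  │21 │1010│2024-10-
bob75@mail.com  │High    │20 │1011│2024-10-
                                           
                                           
                                           
                                           
                                           
                                           


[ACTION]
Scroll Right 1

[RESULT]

mail           │Level   │Ag▼│ID  │Date     
───────────────┼────────┼───┼────┼─────────
race18@mail.com│Critical│56 │1009│2024-03-2
lice83@mail.com│Critical│55 │1007│2024-12-0
ank65@mail.com │High    │48 │1002│2024-01-1
ve53@mail.com  │Medium  │46 │1001│2024-09-0
arol93@mail.com│Critical│44 │1013│2024-11-0
arol84@mail.com│High    │43 │1012│2024-12-2
rank80@mail.com│Low     │42 │1005│2024-04-1
ave24@mail.com │Critical│36 │1000│2024-06-0
lice88@mail.com│Low     │36 │1003│2024-09-2
ank37@mail.com │Low     │36 │1006│2024-11-1
rank56@mail.com│Low     │26 │1004│2024-11-2
lice43@mail.com│Low     │26 │1008│2024-11-0
rank48@mail.com│Medium  │21 │1010│2024-10-1
ob75@mail.com  │High    │20 │1011│2024-10-2
                                           
                                           
                                           
                                           
                                           
                                           


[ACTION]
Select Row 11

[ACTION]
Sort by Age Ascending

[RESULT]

mail           │Level   │Ag▲│ID  │Date     
───────────────┼────────┼───┼────┼─────────
ob75@mail.com  │High    │20 │1011│2024-10-2
rank48@mail.com│Medium  │21 │1010│2024-10-1
rank56@mail.com│Low     │26 │1004│2024-11-2
lice43@mail.com│Low     │26 │1008│2024-11-0
ave24@mail.com │Critical│36 │1000│2024-06-0
lice88@mail.com│Low     │36 │1003│2024-09-2
ank37@mail.com │Low     │36 │1006│2024-11-1
rank80@mail.com│Low     │42 │1005│2024-04-1
arol84@mail.com│High    │43 │1012│2024-12-2
arol93@mail.com│Critical│44 │1013│2024-11-0
ve53@mail.com  │Medium  │46 │1001│2024-09-0
ank65@mail.com │High    │48 │1002│2024-01-1
lice83@mail.com│Critical│55 │1007│2024-12-0
race18@mail.com│Critical│56 │1009│2024-03-2
                                           
                                           
                                           
                                           
                                           
                                           


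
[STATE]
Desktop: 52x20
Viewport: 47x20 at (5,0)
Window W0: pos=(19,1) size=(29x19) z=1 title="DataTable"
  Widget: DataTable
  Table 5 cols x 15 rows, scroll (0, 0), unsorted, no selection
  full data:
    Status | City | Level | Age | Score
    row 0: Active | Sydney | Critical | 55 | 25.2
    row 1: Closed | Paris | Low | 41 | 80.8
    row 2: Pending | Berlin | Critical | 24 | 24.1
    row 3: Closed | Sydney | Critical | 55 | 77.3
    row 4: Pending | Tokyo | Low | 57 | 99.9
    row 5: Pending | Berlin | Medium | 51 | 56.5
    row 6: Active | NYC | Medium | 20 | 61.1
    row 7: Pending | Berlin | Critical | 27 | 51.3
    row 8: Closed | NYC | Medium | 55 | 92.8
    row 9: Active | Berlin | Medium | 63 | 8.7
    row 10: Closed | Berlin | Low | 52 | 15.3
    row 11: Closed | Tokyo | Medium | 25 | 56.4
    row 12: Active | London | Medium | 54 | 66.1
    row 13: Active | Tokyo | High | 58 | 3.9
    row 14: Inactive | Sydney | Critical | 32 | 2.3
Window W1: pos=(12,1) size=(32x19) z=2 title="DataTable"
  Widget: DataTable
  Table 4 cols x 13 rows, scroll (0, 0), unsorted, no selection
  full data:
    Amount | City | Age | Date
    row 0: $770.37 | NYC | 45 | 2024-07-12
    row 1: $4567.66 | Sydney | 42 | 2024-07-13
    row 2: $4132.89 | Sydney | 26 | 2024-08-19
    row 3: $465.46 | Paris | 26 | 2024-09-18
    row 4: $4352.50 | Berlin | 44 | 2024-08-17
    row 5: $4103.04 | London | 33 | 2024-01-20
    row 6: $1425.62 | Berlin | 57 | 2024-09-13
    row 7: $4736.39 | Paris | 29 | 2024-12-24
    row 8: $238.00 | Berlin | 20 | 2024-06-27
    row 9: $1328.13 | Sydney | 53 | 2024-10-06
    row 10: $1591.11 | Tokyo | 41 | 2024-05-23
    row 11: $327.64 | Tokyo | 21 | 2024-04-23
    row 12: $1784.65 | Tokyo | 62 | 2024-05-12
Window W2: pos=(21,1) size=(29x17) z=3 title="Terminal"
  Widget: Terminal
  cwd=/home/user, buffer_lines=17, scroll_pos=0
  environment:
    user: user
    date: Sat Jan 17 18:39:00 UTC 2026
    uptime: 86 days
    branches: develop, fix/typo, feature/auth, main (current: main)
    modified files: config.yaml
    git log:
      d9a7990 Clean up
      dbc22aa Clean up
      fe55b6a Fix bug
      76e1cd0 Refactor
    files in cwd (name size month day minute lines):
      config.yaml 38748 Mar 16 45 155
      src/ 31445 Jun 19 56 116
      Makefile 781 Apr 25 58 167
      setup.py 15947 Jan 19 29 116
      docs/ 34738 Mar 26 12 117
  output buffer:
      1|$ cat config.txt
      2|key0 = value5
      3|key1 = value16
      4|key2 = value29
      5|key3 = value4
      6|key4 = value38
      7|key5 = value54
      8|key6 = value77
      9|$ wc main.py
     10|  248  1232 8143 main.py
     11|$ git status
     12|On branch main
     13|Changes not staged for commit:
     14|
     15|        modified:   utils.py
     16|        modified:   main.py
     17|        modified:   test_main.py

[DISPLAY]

                                               
       ┏━━━━━━━━┏━━━━━━━━━━━━━━━━━━━━━━━━━━━┓  
       ┃ DataTab┃ Terminal                  ┃  
       ┠────────┠───────────────────────────┨  
       ┃Amount  ┃$ cat config.txt           ┃  
       ┃────────┃key0 = value5              ┃  
       ┃$770.37 ┃key1 = value16             ┃  
       ┃$4567.66┃key2 = value29             ┃  
       ┃$4132.89┃key3 = value4              ┃  
       ┃$465.46 ┃key4 = value38             ┃  
       ┃$4352.50┃key5 = value54             ┃  
       ┃$4103.04┃key6 = value77             ┃  
       ┃$1425.62┃$ wc main.py               ┃  
       ┃$4736.39┃  248  1232 8143 main.py   ┃  
       ┃$238.00 ┃$ git status               ┃  
       ┃$1328.13┃On branch main             ┃  
       ┃$1591.11┃Changes not staged for comm┃  
       ┃$327.64 ┗━━━━━━━━━━━━━━━━━━━━━━━━━━━┛  
       ┃$1784.65│Tokyo │62 │2024-05-12┃│54┃    
       ┗━━━━━━━━━━━━━━━━━━━━━━━━━━━━━━┛━━━┛    


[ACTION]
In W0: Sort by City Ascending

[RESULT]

                                               
       ┏━━━━━━━━┏━━━━━━━━━━━━━━━━━━━━━━━━━━━┓  
       ┃ DataTab┃ Terminal                  ┃  
       ┠────────┠───────────────────────────┨  
       ┃Amount  ┃$ cat config.txt           ┃  
       ┃────────┃key0 = value5              ┃  
       ┃$770.37 ┃key1 = value16             ┃  
       ┃$4567.66┃key2 = value29             ┃  
       ┃$4132.89┃key3 = value4              ┃  
       ┃$465.46 ┃key4 = value38             ┃  
       ┃$4352.50┃key5 = value54             ┃  
       ┃$4103.04┃key6 = value77             ┃  
       ┃$1425.62┃$ wc main.py               ┃  
       ┃$4736.39┃  248  1232 8143 main.py   ┃  
       ┃$238.00 ┃$ git status               ┃  
       ┃$1328.13┃On branch main             ┃  
       ┃$1591.11┃Changes not staged for comm┃  
       ┃$327.64 ┗━━━━━━━━━━━━━━━━━━━━━━━━━━━┛  
       ┃$1784.65│Tokyo │62 │2024-05-12┃│57┃    
       ┗━━━━━━━━━━━━━━━━━━━━━━━━━━━━━━┛━━━┛    


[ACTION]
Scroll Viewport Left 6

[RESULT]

                                               
            ┏━━━━━━━━┏━━━━━━━━━━━━━━━━━━━━━━━━━
            ┃ DataTab┃ Terminal                
            ┠────────┠─────────────────────────
            ┃Amount  ┃$ cat config.txt         
            ┃────────┃key0 = value5            
            ┃$770.37 ┃key1 = value16           
            ┃$4567.66┃key2 = value29           
            ┃$4132.89┃key3 = value4            
            ┃$465.46 ┃key4 = value38           
            ┃$4352.50┃key5 = value54           
            ┃$4103.04┃key6 = value77           
            ┃$1425.62┃$ wc main.py             
            ┃$4736.39┃  248  1232 8143 main.py 
            ┃$238.00 ┃$ git status             
            ┃$1328.13┃On branch main           
            ┃$1591.11┃Changes not staged for co
            ┃$327.64 ┗━━━━━━━━━━━━━━━━━━━━━━━━━
            ┃$1784.65│Tokyo │62 │2024-05-12┃│57
            ┗━━━━━━━━━━━━━━━━━━━━━━━━━━━━━━┛━━━


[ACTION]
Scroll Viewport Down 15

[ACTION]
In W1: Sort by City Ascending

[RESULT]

                                               
            ┏━━━━━━━━┏━━━━━━━━━━━━━━━━━━━━━━━━━
            ┃ DataTab┃ Terminal                
            ┠────────┠─────────────────────────
            ┃Amount  ┃$ cat config.txt         
            ┃────────┃key0 = value5            
            ┃$4352.50┃key1 = value16           
            ┃$1425.62┃key2 = value29           
            ┃$238.00 ┃key3 = value4            
            ┃$4103.04┃key4 = value38           
            ┃$770.37 ┃key5 = value54           
            ┃$465.46 ┃key6 = value77           
            ┃$4736.39┃$ wc main.py             
            ┃$4567.66┃  248  1232 8143 main.py 
            ┃$4132.89┃$ git status             
            ┃$1328.13┃On branch main           
            ┃$1591.11┃Changes not staged for co
            ┃$327.64 ┗━━━━━━━━━━━━━━━━━━━━━━━━━
            ┃$1784.65│Tokyo │62 │2024-05-12┃│57
            ┗━━━━━━━━━━━━━━━━━━━━━━━━━━━━━━┛━━━


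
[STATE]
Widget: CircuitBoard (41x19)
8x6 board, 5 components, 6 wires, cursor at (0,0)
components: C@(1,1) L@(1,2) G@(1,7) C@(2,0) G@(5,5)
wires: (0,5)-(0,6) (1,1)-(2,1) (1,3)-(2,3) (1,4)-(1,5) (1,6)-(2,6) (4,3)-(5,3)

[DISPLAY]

   0 1 2 3 4 5 6 7                       
0  [.]                  · ─ ·            
                                         
1       C   L   ·   · ─ ·   ·   G        
        │       │           │            
2   C   ·       ·           ·            
                                         
3                                        
                                         
4               ·                        
                │                        
5               ·       G                
Cursor: (0,0)                            
                                         
                                         
                                         
                                         
                                         
                                         


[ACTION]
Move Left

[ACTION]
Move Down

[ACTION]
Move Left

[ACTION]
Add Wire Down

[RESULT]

   0 1 2 3 4 5 6 7                       
0                       · ─ ·            
                                         
1  [.]  C   L   ·   · ─ ·   ·   G        
    │   │       │           │            
2   C   ·       ·           ·            
                                         
3                                        
                                         
4               ·                        
                │                        
5               ·       G                
Cursor: (1,0)                            
                                         
                                         
                                         
                                         
                                         
                                         


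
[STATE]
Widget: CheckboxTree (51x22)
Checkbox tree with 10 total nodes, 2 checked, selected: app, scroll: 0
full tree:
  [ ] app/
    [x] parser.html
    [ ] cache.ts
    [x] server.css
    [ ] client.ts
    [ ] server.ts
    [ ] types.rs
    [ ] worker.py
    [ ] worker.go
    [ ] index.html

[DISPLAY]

>[-] app/                                          
   [x] parser.html                                 
   [ ] cache.ts                                    
   [x] server.css                                  
   [ ] client.ts                                   
   [ ] server.ts                                   
   [ ] types.rs                                    
   [ ] worker.py                                   
   [ ] worker.go                                   
   [ ] index.html                                  
                                                   
                                                   
                                                   
                                                   
                                                   
                                                   
                                                   
                                                   
                                                   
                                                   
                                                   
                                                   


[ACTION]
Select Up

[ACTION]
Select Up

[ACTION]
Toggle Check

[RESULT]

>[x] app/                                          
   [x] parser.html                                 
   [x] cache.ts                                    
   [x] server.css                                  
   [x] client.ts                                   
   [x] server.ts                                   
   [x] types.rs                                    
   [x] worker.py                                   
   [x] worker.go                                   
   [x] index.html                                  
                                                   
                                                   
                                                   
                                                   
                                                   
                                                   
                                                   
                                                   
                                                   
                                                   
                                                   
                                                   


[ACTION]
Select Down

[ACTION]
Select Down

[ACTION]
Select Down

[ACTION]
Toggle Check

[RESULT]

 [-] app/                                          
   [x] parser.html                                 
   [x] cache.ts                                    
>  [ ] server.css                                  
   [x] client.ts                                   
   [x] server.ts                                   
   [x] types.rs                                    
   [x] worker.py                                   
   [x] worker.go                                   
   [x] index.html                                  
                                                   
                                                   
                                                   
                                                   
                                                   
                                                   
                                                   
                                                   
                                                   
                                                   
                                                   
                                                   


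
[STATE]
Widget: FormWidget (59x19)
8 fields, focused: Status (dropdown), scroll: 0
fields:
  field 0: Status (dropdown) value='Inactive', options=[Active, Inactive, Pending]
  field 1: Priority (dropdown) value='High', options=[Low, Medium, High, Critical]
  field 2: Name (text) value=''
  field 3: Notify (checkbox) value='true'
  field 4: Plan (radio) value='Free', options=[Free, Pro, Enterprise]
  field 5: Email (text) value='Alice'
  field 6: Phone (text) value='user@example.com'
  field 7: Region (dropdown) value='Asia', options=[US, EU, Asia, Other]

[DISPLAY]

> Status:     [Inactive                                  ▼]
  Priority:   [High                                      ▼]
  Name:       [                                           ]
  Notify:     [x]                                          
  Plan:       (●) Free  ( ) Pro  ( ) Enterprise            
  Email:      [Alice                                      ]
  Phone:      [user@example.com                           ]
  Region:     [Asia                                      ▼]
                                                           
                                                           
                                                           
                                                           
                                                           
                                                           
                                                           
                                                           
                                                           
                                                           
                                                           


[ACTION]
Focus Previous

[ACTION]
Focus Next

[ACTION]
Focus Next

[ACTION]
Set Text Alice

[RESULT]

  Status:     [Inactive                                  ▼]
> Priority:   [High                                      ▼]
  Name:       [                                           ]
  Notify:     [x]                                          
  Plan:       (●) Free  ( ) Pro  ( ) Enterprise            
  Email:      [Alice                                      ]
  Phone:      [user@example.com                           ]
  Region:     [Asia                                      ▼]
                                                           
                                                           
                                                           
                                                           
                                                           
                                                           
                                                           
                                                           
                                                           
                                                           
                                                           


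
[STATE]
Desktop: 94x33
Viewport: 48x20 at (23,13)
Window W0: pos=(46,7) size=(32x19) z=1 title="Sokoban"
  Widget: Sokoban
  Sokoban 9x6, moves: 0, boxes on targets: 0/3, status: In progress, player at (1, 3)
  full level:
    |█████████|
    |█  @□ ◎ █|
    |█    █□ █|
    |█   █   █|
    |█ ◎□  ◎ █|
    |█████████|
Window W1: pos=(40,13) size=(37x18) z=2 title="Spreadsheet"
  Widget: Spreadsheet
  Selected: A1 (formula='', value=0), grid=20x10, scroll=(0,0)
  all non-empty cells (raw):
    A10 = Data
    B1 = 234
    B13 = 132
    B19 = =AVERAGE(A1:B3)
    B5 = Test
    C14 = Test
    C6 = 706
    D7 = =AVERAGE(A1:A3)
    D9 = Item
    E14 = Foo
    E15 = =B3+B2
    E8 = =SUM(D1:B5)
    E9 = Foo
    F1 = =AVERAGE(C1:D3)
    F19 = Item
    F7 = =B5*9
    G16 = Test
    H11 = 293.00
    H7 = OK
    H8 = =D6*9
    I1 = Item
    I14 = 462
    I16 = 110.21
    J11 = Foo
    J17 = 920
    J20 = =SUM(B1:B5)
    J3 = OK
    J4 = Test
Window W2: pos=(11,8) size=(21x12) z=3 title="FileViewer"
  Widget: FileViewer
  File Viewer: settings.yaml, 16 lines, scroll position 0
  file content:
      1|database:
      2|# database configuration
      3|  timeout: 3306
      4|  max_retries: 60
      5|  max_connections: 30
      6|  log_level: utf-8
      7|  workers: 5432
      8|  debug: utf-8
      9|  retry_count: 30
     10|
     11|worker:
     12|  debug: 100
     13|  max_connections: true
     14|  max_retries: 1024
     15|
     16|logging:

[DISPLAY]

3306   ░┃        ┏━━━━━━━━━━━━━━━━━━━━━━━━━━━━━━
es: 60 ░┃        ┃ Spreadsheet                  
ctions:░┃        ┠──────────────────────────────
: utf-8░┃        ┃A1:                           
5432   ░┃        ┃       A       B       C      
f-8    ▼┃        ┃------------------------------
━━━━━━━━┛        ┃  1      [0]     234       0  
                 ┃  2        0       0       0  
                 ┃  3        0       0       0  
                 ┃  4        0       0       0  
                 ┃  5        0Test           0  
                 ┃  6        0       0     706  
                 ┃  7        0       0       0  
                 ┃  8        0       0       0  
                 ┃  9        0       0       0It
                 ┃ 10 Data           0       0  
                 ┃ 11        0       0       0  
                 ┗━━━━━━━━━━━━━━━━━━━━━━━━━━━━━━
                                                
                                                


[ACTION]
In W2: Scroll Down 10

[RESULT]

       ░┃        ┏━━━━━━━━━━━━━━━━━━━━━━━━━━━━━━
0      ░┃        ┃ Spreadsheet                  
ctions:░┃        ┠──────────────────────────────
es: 102░┃        ┃A1:                           
       █┃        ┃       A       B       C      
       ▼┃        ┃------------------------------
━━━━━━━━┛        ┃  1      [0]     234       0  
                 ┃  2        0       0       0  
                 ┃  3        0       0       0  
                 ┃  4        0       0       0  
                 ┃  5        0Test           0  
                 ┃  6        0       0     706  
                 ┃  7        0       0       0  
                 ┃  8        0       0       0  
                 ┃  9        0       0       0It
                 ┃ 10 Data           0       0  
                 ┃ 11        0       0       0  
                 ┗━━━━━━━━━━━━━━━━━━━━━━━━━━━━━━
                                                
                                                


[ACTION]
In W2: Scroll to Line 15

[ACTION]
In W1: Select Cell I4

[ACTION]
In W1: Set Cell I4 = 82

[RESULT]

       ░┃        ┏━━━━━━━━━━━━━━━━━━━━━━━━━━━━━━
0      ░┃        ┃ Spreadsheet                  
ctions:░┃        ┠──────────────────────────────
es: 102░┃        ┃I4: 82                        
       █┃        ┃       A       B       C      
       ▼┃        ┃------------------------------
━━━━━━━━┛        ┃  1        0     234       0  
                 ┃  2        0       0       0  
                 ┃  3        0       0       0  
                 ┃  4        0       0       0  
                 ┃  5        0Test           0  
                 ┃  6        0       0     706  
                 ┃  7        0       0       0  
                 ┃  8        0       0       0  
                 ┃  9        0       0       0It
                 ┃ 10 Data           0       0  
                 ┃ 11        0       0       0  
                 ┗━━━━━━━━━━━━━━━━━━━━━━━━━━━━━━
                                                
                                                


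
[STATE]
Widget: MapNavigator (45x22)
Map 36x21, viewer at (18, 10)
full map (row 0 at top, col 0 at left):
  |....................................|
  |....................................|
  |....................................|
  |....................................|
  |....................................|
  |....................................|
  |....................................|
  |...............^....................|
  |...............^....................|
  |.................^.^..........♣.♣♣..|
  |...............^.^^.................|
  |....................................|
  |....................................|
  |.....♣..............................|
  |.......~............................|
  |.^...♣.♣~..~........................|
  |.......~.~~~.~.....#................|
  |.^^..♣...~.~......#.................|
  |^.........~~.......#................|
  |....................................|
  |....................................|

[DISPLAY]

                                             
    ....................................     
    ....................................     
    ....................................     
    ....................................     
    ....................................     
    ....................................     
    ....................................     
    ...............^....................     
    ...............^....................     
    .................^.^..........♣.♣♣..     
    ...............^.^@.................     
    ....................................     
    ....................................     
    .....♣..............................     
    .......~............................     
    .^...♣.♣~..~........................     
    .......~.~~~.~.....#................     
    .^^..♣...~.~......#.................     
    ^.........~~.......#................     
    ....................................     
    ....................................     


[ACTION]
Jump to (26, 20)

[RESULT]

.............^.^..........♣.♣♣..             
...........^.^^.................             
................................             
................................             
.♣..............................             
...~............................             
.♣.♣~..~........................             
...~.~~~.~.....#................             
.♣...~.~......#.................             
......~~.......#................             
................................             
......................@.........             
                                             
                                             
                                             
                                             
                                             
                                             
                                             
                                             
                                             
                                             


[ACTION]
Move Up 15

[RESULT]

                                             
                                             
                                             
                                             
                                             
                                             
................................             
................................             
................................             
................................             
................................             
......................@.........             
................................             
...........^....................             
...........^....................             
.............^.^..........♣.♣♣..             
...........^.^^.................             
................................             
................................             
.♣..............................             
...~............................             
.♣.♣~..~........................             
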